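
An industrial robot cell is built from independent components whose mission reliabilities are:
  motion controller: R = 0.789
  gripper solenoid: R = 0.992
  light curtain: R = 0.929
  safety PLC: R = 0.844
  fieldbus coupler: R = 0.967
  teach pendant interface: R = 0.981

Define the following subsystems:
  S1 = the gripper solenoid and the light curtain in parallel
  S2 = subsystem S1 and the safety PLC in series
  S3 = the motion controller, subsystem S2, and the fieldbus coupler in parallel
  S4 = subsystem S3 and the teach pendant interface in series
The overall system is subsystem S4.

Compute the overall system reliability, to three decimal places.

0.980

Parallel (gripper solenoid and light curtain): 1 − (1 − 0.99200)(1 − 0.92900) = 0.99943
Series ([0.99943] and safety PLC): 0.99943 × 0.84400 = 0.84352
Parallel (motion controller, [0.84352], and fieldbus coupler): 1 − (1 − 0.78900)(1 − 0.84352)(1 − 0.96700) = 0.99891
Series ([0.99891] and teach pendant interface): 0.99891 × 0.98100 = 0.980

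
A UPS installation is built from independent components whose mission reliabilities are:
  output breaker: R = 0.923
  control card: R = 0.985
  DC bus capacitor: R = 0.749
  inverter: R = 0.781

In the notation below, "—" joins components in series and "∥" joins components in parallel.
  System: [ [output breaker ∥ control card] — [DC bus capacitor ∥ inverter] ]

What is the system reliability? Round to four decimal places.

0.9439

Parallel (output breaker and control card): 1 − (1 − 0.923000)(1 − 0.985000) = 0.998845
Parallel (DC bus capacitor and inverter): 1 − (1 − 0.749000)(1 − 0.781000) = 0.945031
Series ([0.998845] and [0.945031]): 0.998845 × 0.945031 = 0.9439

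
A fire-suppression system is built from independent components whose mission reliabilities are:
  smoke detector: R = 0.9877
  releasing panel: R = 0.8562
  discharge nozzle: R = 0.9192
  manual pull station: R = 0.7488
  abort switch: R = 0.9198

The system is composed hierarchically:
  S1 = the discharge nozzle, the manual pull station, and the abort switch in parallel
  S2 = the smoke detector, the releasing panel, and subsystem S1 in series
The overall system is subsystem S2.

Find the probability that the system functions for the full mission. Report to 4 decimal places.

0.8443

Parallel (discharge nozzle, manual pull station, and abort switch): 1 − (1 − 0.919200)(1 − 0.748800)(1 − 0.919800) = 0.998372
Series (smoke detector, releasing panel, and [0.998372]): 0.987700 × 0.856200 × 0.998372 = 0.8443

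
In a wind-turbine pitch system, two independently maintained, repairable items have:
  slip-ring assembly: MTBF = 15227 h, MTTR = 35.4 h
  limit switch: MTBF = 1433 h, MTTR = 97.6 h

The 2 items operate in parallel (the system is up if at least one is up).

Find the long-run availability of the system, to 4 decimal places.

A(slip-ring assembly) = MTBF/(MTBF+MTTR) = 15227/(15227+35.4) = 0.997681
A(limit switch) = MTBF/(MTBF+MTTR) = 1433/(1433+97.6) = 0.936234
Parallel availability: 1 − (1 − 0.997681)(1 − 0.936234) = 0.9999

0.9999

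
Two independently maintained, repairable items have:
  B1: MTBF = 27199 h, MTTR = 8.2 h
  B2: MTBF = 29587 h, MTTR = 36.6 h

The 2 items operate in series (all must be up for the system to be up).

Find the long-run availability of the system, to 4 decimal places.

0.9985

A(B1) = MTBF/(MTBF+MTTR) = 27199/(27199+8.2) = 0.999699
A(B2) = MTBF/(MTBF+MTTR) = 29587/(29587+36.6) = 0.998764
Series availability: 0.999699 × 0.998764 = 0.9985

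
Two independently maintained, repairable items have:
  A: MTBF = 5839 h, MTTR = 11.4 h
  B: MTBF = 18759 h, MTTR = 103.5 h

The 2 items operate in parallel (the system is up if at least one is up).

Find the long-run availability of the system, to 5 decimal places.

0.99999

A(A) = MTBF/(MTBF+MTTR) = 5839/(5839+11.4) = 0.998051
A(B) = MTBF/(MTBF+MTTR) = 18759/(18759+103.5) = 0.994513
Parallel availability: 1 − (1 − 0.998051)(1 − 0.994513) = 0.99999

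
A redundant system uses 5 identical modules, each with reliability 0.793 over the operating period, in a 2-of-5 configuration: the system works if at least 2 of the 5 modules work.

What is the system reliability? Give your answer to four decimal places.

0.9923

R = Σ_{i=2}^{5} C(5,i) p^i (1−p)^{5−i} with p = 0.793
C(5,2)·0.793^2·0.207^3 = 0.055777
C(5,3)·0.793^3·0.207^2 = 0.213678
C(5,4)·0.793^4·0.207^1 = 0.409292
C(5,5)·0.793^5·0.207^0 = 0.313593
Sum = 0.9923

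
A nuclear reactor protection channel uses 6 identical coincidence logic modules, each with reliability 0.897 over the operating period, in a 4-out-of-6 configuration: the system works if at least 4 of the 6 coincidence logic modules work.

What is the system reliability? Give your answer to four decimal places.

0.9828

R = Σ_{i=4}^{6} C(6,i) p^i (1−p)^{6−i} with p = 0.897
C(6,4)·0.897^4·0.103^2 = 0.103023
C(6,5)·0.897^5·0.103^1 = 0.358881
C(6,6)·0.897^6·0.103^0 = 0.520900
Sum = 0.9828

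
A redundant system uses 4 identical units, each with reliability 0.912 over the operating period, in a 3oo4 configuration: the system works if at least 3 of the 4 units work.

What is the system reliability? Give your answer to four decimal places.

0.9588

R = Σ_{i=3}^{4} C(4,i) p^i (1−p)^{4−i} with p = 0.912
C(4,3)·0.912^3·0.088^1 = 0.267010
C(4,4)·0.912^4·0.088^0 = 0.691798
Sum = 0.9588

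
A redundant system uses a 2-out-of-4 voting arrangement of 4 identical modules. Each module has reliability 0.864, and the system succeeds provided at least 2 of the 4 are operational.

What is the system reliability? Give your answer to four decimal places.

0.9910

R = Σ_{i=2}^{4} C(4,i) p^i (1−p)^{4−i} with p = 0.864
C(4,2)·0.864^2·0.136^2 = 0.082843
C(4,3)·0.864^3·0.136^1 = 0.350865
C(4,4)·0.864^4·0.136^0 = 0.557256
Sum = 0.9910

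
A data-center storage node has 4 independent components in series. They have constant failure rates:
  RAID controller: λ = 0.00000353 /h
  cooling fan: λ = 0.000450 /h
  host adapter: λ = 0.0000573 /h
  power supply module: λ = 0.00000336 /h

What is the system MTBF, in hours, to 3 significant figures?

Series of exponential components: λ_sys = Σ λ_i
λ_sys = 0.00000353 + 0.000450 + 0.0000573 + 0.00000336 = 5.1419e-04 /h
MTBF = 1 / λ_sys = 1940 h

1940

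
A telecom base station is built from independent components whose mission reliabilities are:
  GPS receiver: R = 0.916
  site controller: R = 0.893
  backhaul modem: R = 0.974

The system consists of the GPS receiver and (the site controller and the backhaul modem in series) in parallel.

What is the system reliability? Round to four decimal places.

0.9891

Series (site controller and backhaul modem): 0.893000 × 0.974000 = 0.869782
Parallel (GPS receiver and [0.869782]): 1 − (1 − 0.916000)(1 − 0.869782) = 0.9891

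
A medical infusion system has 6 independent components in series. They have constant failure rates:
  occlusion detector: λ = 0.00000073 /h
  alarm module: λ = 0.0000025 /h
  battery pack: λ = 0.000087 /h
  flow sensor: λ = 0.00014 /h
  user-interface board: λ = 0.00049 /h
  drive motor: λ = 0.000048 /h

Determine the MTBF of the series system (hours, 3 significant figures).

Series of exponential components: λ_sys = Σ λ_i
λ_sys = 0.00000073 + 0.0000025 + 0.000087 + 0.00014 + 0.00049 + 0.000048 = 7.6823e-04 /h
MTBF = 1 / λ_sys = 1300 h

1300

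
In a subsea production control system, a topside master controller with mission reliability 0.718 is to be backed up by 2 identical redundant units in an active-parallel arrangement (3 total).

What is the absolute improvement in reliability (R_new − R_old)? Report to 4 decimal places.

R_before = 0.718
R_after = 1 − (1 − 0.718)^3 = 0.9776
ΔR = 0.9776 − 0.718 = 0.2596

0.2596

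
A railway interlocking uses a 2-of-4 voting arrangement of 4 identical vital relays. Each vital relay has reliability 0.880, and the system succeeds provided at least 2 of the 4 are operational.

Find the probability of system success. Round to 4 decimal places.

R = Σ_{i=2}^{4} C(4,i) p^i (1−p)^{4−i} with p = 0.880
C(4,2)·0.880^2·0.120^2 = 0.066908
C(4,3)·0.880^3·0.120^1 = 0.327107
C(4,4)·0.880^4·0.120^0 = 0.599695
Sum = 0.9937

0.9937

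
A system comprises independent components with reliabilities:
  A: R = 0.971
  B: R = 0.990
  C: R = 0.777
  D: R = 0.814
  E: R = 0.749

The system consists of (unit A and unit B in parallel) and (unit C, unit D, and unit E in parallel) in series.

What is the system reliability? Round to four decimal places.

0.9893

Parallel (A and B): 1 − (1 − 0.971000)(1 − 0.990000) = 0.999710
Parallel (C, D, and E): 1 − (1 − 0.777000)(1 − 0.814000)(1 − 0.749000) = 0.989589
Series ([0.999710] and [0.989589]): 0.999710 × 0.989589 = 0.9893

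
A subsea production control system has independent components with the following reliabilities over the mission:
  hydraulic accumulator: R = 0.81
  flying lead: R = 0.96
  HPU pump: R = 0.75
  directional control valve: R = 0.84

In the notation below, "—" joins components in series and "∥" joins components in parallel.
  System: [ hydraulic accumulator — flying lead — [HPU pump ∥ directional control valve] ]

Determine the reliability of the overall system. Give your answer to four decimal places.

0.7465

Parallel (HPU pump and directional control valve): 1 − (1 − 0.750000)(1 − 0.840000) = 0.960000
Series (hydraulic accumulator, flying lead, and [0.960000]): 0.810000 × 0.960000 × 0.960000 = 0.7465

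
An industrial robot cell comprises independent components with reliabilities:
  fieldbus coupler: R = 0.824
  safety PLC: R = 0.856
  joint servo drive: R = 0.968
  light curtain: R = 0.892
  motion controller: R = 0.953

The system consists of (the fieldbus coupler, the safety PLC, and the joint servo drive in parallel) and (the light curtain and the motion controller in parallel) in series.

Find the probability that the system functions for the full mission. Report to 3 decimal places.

0.994

Parallel (fieldbus coupler, safety PLC, and joint servo drive): 1 − (1 − 0.82400)(1 − 0.85600)(1 − 0.96800) = 0.99919
Parallel (light curtain and motion controller): 1 − (1 − 0.89200)(1 − 0.95300) = 0.99492
Series ([0.99919] and [0.99492]): 0.99919 × 0.99492 = 0.994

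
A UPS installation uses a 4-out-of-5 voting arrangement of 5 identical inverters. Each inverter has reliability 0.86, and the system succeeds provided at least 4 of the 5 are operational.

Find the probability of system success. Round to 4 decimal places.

R = Σ_{i=4}^{5} C(5,i) p^i (1−p)^{5−i} with p = 0.86
C(5,4)·0.86^4·0.14^1 = 0.382906
C(5,5)·0.86^5·0.14^0 = 0.470427
Sum = 0.8533

0.8533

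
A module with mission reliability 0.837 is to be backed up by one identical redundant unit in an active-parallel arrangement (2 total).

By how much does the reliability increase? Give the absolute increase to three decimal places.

0.136

R_before = 0.837
R_after = 1 − (1 − 0.837)^2 = 0.973
ΔR = 0.973 − 0.837 = 0.136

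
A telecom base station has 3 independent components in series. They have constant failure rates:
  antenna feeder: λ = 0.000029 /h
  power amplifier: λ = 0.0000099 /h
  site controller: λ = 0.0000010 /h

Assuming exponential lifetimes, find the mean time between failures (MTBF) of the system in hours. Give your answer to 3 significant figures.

25100

Series of exponential components: λ_sys = Σ λ_i
λ_sys = 0.000029 + 0.0000099 + 0.0000010 = 3.9900e-05 /h
MTBF = 1 / λ_sys = 25100 h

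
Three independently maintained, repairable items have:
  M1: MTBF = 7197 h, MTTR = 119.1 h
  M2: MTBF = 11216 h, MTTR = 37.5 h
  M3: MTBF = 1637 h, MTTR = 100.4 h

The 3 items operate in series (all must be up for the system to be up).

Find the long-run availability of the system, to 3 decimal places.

0.924

A(M1) = MTBF/(MTBF+MTTR) = 7197/(7197+119.1) = 0.983721
A(M2) = MTBF/(MTBF+MTTR) = 11216/(11216+37.5) = 0.996668
A(M3) = MTBF/(MTBF+MTTR) = 1637/(1637+100.4) = 0.942213
Series availability: 0.983721 × 0.996668 × 0.942213 = 0.924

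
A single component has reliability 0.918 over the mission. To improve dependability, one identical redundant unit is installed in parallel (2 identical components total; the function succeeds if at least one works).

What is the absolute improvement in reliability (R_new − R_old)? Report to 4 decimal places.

0.0753

R_before = 0.918
R_after = 1 − (1 − 0.918)^2 = 0.9933
ΔR = 0.9933 − 0.918 = 0.0753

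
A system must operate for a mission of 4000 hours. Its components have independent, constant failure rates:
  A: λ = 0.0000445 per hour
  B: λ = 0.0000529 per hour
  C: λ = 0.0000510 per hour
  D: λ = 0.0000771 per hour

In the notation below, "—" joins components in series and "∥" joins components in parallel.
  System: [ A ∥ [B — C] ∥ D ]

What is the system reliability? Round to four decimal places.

0.9853

R(A) = exp(−0.0000445 × 4000) = 0.836942
R(B) = exp(−0.0000529 × 4000) = 0.809288
R(C) = exp(−0.0000510 × 4000) = 0.815462
R(D) = exp(−0.0000771 × 4000) = 0.734621
Series (B and C): 0.809288 × 0.815462 = 0.659944
Parallel (A, [0.659944], and D): 1 − (1 − 0.836942)(1 − 0.659944)(1 − 0.734621) = 0.9853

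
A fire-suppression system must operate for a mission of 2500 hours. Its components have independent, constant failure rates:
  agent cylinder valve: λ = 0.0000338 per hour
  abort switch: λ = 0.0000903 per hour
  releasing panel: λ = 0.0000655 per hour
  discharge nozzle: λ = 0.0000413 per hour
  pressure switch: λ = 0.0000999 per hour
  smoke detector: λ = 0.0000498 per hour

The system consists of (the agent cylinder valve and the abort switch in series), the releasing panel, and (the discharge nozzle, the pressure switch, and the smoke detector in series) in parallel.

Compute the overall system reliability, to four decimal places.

R(agent cylinder valve) = exp(−0.0000338 × 2500) = 0.918972
R(abort switch) = exp(−0.0000903 × 2500) = 0.797918
R(releasing panel) = exp(−0.0000655 × 2500) = 0.848954
R(discharge nozzle) = exp(−0.0000413 × 2500) = 0.901901
R(pressure switch) = exp(−0.0000999 × 2500) = 0.778996
R(smoke detector) = exp(−0.0000498 × 2500) = 0.882938
Series (agent cylinder valve and abort switch): 0.918972 × 0.797918 = 0.733264
Series (discharge nozzle, pressure switch, and smoke detector): 0.901901 × 0.778996 × 0.882938 = 0.620332
Parallel ([0.733264], releasing panel, and [0.620332]): 1 − (1 − 0.733264)(1 − 0.848954)(1 − 0.620332) = 0.9847

0.9847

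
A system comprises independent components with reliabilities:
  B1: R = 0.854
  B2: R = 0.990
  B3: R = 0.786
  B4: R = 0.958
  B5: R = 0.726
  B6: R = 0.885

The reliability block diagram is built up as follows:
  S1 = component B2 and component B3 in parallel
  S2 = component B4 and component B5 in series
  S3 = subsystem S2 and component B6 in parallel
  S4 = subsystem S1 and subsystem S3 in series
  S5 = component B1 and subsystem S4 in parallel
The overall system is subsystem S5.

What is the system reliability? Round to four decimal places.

0.9946

Parallel (B2 and B3): 1 − (1 − 0.990000)(1 − 0.786000) = 0.997860
Series (B4 and B5): 0.958000 × 0.726000 = 0.695508
Parallel ([0.695508] and B6): 1 − (1 − 0.695508)(1 − 0.885000) = 0.964983
Series ([0.997860] and [0.964983]): 0.997860 × 0.964983 = 0.962918
Parallel (B1 and [0.962918]): 1 − (1 − 0.854000)(1 − 0.962918) = 0.9946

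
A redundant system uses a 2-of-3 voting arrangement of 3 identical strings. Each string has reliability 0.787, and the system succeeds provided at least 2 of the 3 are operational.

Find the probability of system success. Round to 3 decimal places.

0.883

R = Σ_{i=2}^{3} C(3,i) p^i (1−p)^{3−i} with p = 0.787
C(3,2)·0.787^2·0.213^1 = 0.39578
C(3,3)·0.787^3·0.213^0 = 0.48744
Sum = 0.883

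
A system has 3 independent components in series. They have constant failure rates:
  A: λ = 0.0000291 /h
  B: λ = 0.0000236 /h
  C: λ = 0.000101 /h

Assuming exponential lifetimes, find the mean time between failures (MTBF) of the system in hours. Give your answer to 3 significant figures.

Series of exponential components: λ_sys = Σ λ_i
λ_sys = 0.0000291 + 0.0000236 + 0.000101 = 1.5370e-04 /h
MTBF = 1 / λ_sys = 6510 h

6510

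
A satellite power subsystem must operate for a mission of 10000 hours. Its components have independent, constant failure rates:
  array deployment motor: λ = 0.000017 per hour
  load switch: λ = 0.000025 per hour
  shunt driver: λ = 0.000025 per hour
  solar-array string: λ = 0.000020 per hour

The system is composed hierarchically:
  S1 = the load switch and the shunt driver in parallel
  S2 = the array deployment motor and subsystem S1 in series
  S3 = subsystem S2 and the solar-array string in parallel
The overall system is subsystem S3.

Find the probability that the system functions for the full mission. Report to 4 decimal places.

R(array deployment motor) = exp(−0.000017 × 10000) = 0.843665
R(load switch) = exp(−0.000025 × 10000) = 0.778801
R(shunt driver) = exp(−0.000025 × 10000) = 0.778801
R(solar-array string) = exp(−0.000020 × 10000) = 0.818731
Parallel (load switch and shunt driver): 1 − (1 − 0.778801)(1 − 0.778801) = 0.951071
Series (array deployment motor and [0.951071]): 0.843665 × 0.951071 = 0.802385
Parallel ([0.802385] and solar-array string): 1 − (1 − 0.802385)(1 − 0.818731) = 0.9642

0.9642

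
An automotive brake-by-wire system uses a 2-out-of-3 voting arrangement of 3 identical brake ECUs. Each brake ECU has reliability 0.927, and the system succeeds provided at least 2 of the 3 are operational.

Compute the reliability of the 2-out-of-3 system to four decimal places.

0.9848

R = Σ_{i=2}^{3} C(3,i) p^i (1−p)^{3−i} with p = 0.927
C(3,2)·0.927^2·0.073^1 = 0.188193
C(3,3)·0.927^3·0.073^0 = 0.796598
Sum = 0.9848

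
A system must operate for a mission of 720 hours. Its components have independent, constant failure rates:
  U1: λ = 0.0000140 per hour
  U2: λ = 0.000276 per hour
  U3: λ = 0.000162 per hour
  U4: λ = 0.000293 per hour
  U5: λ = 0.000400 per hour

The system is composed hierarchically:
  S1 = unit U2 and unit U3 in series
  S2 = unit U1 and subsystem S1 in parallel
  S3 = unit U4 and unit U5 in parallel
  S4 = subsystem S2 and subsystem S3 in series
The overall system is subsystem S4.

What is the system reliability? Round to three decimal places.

R(U1) = exp(−0.0000140 × 720) = 0.98997
R(U2) = exp(−0.000276 × 720) = 0.81978
R(U3) = exp(−0.000162 × 720) = 0.88991
R(U4) = exp(−0.000293 × 720) = 0.80981
R(U5) = exp(−0.000400 × 720) = 0.74976
Series (U2 and U3): 0.81978 × 0.88991 = 0.72953
Parallel (U1 and [0.72953]): 1 − (1 − 0.98997)(1 − 0.72953) = 0.99729
Parallel (U4 and U5): 1 − (1 − 0.80981)(1 − 0.74976) = 0.95241
Series ([0.99729] and [0.95241]): 0.99729 × 0.95241 = 0.950

0.950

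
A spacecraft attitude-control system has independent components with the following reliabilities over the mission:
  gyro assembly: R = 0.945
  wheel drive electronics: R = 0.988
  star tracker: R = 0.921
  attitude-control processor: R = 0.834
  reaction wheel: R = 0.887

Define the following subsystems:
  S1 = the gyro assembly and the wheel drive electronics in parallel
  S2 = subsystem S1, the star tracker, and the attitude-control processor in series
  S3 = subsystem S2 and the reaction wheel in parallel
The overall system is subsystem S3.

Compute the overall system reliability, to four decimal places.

0.9737

Parallel (gyro assembly and wheel drive electronics): 1 − (1 − 0.945000)(1 − 0.988000) = 0.999340
Series ([0.999340], star tracker, and attitude-control processor): 0.999340 × 0.921000 × 0.834000 = 0.767607
Parallel ([0.767607] and reaction wheel): 1 − (1 − 0.767607)(1 − 0.887000) = 0.9737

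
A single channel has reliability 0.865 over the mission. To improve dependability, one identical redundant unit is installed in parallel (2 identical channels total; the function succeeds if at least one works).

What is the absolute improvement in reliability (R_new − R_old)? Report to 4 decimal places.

R_before = 0.865
R_after = 1 − (1 − 0.865)^2 = 0.9818
ΔR = 0.9818 − 0.865 = 0.1168

0.1168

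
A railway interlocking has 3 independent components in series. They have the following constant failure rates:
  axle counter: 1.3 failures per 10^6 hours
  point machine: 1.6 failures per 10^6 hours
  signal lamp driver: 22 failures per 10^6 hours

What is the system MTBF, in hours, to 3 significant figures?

40200

Series of exponential components: λ_sys = Σ λ_i
λ_sys = 0.0000013 + 0.0000016 + 0.000022 = 2.4900e-05 /h
MTBF = 1 / λ_sys = 40200 h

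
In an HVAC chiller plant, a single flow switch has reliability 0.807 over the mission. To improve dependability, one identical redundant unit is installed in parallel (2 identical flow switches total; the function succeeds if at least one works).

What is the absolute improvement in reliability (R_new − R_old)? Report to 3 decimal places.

0.156

R_before = 0.807
R_after = 1 − (1 − 0.807)^2 = 0.963
ΔR = 0.963 − 0.807 = 0.156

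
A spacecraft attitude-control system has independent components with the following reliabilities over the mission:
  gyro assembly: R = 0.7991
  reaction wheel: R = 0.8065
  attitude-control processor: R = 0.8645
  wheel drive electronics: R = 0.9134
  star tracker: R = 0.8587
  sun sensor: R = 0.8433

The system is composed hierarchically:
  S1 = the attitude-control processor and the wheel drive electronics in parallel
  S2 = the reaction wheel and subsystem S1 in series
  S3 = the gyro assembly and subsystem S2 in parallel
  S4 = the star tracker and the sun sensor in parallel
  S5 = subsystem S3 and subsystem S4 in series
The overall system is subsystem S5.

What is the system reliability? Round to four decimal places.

0.9380

Parallel (attitude-control processor and wheel drive electronics): 1 − (1 − 0.864500)(1 − 0.913400) = 0.988266
Series (reaction wheel and [0.988266]): 0.806500 × 0.988266 = 0.797037
Parallel (gyro assembly and [0.797037]): 1 − (1 − 0.799100)(1 − 0.797037) = 0.959225
Parallel (star tracker and sun sensor): 1 − (1 − 0.858700)(1 − 0.843300) = 0.977858
Series ([0.959225] and [0.977858]): 0.959225 × 0.977858 = 0.9380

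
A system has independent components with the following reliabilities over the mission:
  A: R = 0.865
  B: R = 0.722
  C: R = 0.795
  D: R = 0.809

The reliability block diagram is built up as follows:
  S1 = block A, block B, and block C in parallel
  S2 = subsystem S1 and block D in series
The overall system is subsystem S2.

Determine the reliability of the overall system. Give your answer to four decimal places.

0.8028

Parallel (A, B, and C): 1 − (1 − 0.865000)(1 − 0.722000)(1 − 0.795000) = 0.992306
Series ([0.992306] and D): 0.992306 × 0.809000 = 0.8028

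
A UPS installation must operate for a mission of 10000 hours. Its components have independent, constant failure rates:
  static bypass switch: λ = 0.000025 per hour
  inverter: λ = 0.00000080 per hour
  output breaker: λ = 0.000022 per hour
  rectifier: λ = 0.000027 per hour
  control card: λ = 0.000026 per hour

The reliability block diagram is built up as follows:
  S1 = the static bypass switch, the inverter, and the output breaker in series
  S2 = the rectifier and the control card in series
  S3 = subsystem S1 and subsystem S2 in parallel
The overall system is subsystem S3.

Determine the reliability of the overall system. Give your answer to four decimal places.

0.8437

R(static bypass switch) = exp(−0.000025 × 10000) = 0.778801
R(inverter) = exp(−0.00000080 × 10000) = 0.992032
R(output breaker) = exp(−0.000022 × 10000) = 0.802519
R(rectifier) = exp(−0.000027 × 10000) = 0.763379
R(control card) = exp(−0.000026 × 10000) = 0.771052
Series (static bypass switch, inverter, and output breaker): 0.778801 × 0.992032 × 0.802519 = 0.620023
Series (rectifier and control card): 0.763379 × 0.771052 = 0.588605
Parallel ([0.620023] and [0.588605]): 1 − (1 − 0.620023)(1 − 0.588605) = 0.8437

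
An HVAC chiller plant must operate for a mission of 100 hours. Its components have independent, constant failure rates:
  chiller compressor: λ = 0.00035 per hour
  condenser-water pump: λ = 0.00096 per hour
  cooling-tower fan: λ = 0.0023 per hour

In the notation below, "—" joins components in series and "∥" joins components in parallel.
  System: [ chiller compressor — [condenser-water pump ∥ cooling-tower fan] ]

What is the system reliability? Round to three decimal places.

0.947

R(chiller compressor) = exp(−0.00035 × 100) = 0.96561
R(condenser-water pump) = exp(−0.00096 × 100) = 0.90846
R(cooling-tower fan) = exp(−0.0023 × 100) = 0.79453
Parallel (condenser-water pump and cooling-tower fan): 1 − (1 − 0.90846)(1 − 0.79453) = 0.98119
Series (chiller compressor and [0.98119]): 0.96561 × 0.98119 = 0.947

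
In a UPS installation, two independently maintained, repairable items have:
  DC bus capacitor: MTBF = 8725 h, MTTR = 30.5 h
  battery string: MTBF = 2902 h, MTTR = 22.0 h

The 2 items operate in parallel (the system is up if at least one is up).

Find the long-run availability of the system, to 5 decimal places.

A(DC bus capacitor) = MTBF/(MTBF+MTTR) = 8725/(8725+30.5) = 0.996516
A(battery string) = MTBF/(MTBF+MTTR) = 2902/(2902+22.0) = 0.992476
Parallel availability: 1 − (1 − 0.996516)(1 − 0.992476) = 0.99997

0.99997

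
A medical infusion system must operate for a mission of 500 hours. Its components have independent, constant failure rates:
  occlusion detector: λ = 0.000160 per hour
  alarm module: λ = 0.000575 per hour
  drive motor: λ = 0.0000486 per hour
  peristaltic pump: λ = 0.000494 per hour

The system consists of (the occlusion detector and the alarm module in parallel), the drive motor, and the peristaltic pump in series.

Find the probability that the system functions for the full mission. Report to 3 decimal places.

R(occlusion detector) = exp(−0.000160 × 500) = 0.92312
R(alarm module) = exp(−0.000575 × 500) = 0.75014
R(drive motor) = exp(−0.0000486 × 500) = 0.97599
R(peristaltic pump) = exp(−0.000494 × 500) = 0.78114
Parallel (occlusion detector and alarm module): 1 − (1 − 0.92312)(1 − 0.75014) = 0.98079
Series ([0.98079], drive motor, and peristaltic pump): 0.98079 × 0.97599 × 0.78114 = 0.748

0.748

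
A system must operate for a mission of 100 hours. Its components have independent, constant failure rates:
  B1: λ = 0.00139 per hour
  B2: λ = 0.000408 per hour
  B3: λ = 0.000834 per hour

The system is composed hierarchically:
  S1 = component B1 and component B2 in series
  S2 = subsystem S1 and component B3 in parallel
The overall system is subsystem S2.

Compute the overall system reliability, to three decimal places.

0.987

R(B1) = exp(−0.00139 × 100) = 0.87023
R(B2) = exp(−0.000408 × 100) = 0.96002
R(B3) = exp(−0.000834 × 100) = 0.91998
Series (B1 and B2): 0.87023 × 0.96002 = 0.83544
Parallel ([0.83544] and B3): 1 − (1 − 0.83544)(1 − 0.91998) = 0.987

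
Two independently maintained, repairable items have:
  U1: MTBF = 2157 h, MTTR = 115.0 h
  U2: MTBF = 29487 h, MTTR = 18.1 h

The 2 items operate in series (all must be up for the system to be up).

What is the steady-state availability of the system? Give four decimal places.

A(U1) = MTBF/(MTBF+MTTR) = 2157/(2157+115.0) = 0.949384
A(U2) = MTBF/(MTBF+MTTR) = 29487/(29487+18.1) = 0.999387
Series availability: 0.949384 × 0.999387 = 0.9488

0.9488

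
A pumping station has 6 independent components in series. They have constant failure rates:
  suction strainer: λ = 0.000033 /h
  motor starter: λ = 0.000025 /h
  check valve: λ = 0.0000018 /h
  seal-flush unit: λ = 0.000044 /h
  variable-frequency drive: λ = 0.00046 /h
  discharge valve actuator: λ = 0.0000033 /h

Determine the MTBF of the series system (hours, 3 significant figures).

1760

Series of exponential components: λ_sys = Σ λ_i
λ_sys = 0.000033 + 0.000025 + 0.0000018 + 0.000044 + 0.00046 + 0.0000033 = 5.6710e-04 /h
MTBF = 1 / λ_sys = 1760 h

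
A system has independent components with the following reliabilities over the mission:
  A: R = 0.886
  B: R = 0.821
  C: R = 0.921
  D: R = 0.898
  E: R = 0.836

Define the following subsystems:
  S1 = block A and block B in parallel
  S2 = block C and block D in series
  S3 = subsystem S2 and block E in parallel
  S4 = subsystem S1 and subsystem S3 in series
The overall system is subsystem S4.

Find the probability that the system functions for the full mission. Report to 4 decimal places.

Parallel (A and B): 1 − (1 − 0.886000)(1 − 0.821000) = 0.979594
Series (C and D): 0.921000 × 0.898000 = 0.827058
Parallel ([0.827058] and E): 1 − (1 − 0.827058)(1 − 0.836000) = 0.971638
Series ([0.979594] and [0.971638]): 0.979594 × 0.971638 = 0.9518

0.9518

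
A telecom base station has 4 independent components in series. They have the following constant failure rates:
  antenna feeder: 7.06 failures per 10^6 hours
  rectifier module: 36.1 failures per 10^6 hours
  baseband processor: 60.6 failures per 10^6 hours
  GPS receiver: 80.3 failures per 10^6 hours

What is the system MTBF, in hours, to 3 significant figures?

Series of exponential components: λ_sys = Σ λ_i
λ_sys = 0.00000706 + 0.0000361 + 0.0000606 + 0.0000803 = 1.8406e-04 /h
MTBF = 1 / λ_sys = 5430 h

5430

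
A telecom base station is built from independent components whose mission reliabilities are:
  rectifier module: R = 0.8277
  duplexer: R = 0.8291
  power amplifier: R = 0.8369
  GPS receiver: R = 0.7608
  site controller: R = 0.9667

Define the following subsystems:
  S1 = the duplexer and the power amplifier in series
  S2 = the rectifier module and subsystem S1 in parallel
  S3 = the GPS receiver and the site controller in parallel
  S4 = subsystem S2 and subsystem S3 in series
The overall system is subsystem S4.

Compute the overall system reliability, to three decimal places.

0.940

Series (duplexer and power amplifier): 0.82910 × 0.83690 = 0.69387
Parallel (rectifier module and [0.69387]): 1 − (1 − 0.82770)(1 − 0.69387) = 0.94725
Parallel (GPS receiver and site controller): 1 − (1 − 0.76080)(1 − 0.96670) = 0.99203
Series ([0.94725] and [0.99203]): 0.94725 × 0.99203 = 0.940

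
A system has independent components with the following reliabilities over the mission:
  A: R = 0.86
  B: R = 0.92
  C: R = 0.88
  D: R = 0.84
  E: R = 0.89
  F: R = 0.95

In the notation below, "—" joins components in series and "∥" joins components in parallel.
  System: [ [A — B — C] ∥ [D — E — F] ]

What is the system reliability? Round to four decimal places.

0.9120

Series (A, B, and C): 0.860000 × 0.920000 × 0.880000 = 0.696256
Series (D, E, and F): 0.840000 × 0.890000 × 0.950000 = 0.710220
Parallel ([0.696256] and [0.710220]): 1 − (1 − 0.696256)(1 − 0.710220) = 0.9120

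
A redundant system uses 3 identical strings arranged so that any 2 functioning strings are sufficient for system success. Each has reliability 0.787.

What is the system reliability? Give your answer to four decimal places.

R = Σ_{i=2}^{3} C(3,i) p^i (1−p)^{3−i} with p = 0.787
C(3,2)·0.787^2·0.213^1 = 0.395777
C(3,3)·0.787^3·0.213^0 = 0.487443
Sum = 0.8832

0.8832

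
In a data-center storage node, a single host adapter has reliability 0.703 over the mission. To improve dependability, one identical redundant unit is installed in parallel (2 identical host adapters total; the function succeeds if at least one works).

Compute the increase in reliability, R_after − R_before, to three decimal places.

0.209

R_before = 0.703
R_after = 1 − (1 − 0.703)^2 = 0.912
ΔR = 0.912 − 0.703 = 0.209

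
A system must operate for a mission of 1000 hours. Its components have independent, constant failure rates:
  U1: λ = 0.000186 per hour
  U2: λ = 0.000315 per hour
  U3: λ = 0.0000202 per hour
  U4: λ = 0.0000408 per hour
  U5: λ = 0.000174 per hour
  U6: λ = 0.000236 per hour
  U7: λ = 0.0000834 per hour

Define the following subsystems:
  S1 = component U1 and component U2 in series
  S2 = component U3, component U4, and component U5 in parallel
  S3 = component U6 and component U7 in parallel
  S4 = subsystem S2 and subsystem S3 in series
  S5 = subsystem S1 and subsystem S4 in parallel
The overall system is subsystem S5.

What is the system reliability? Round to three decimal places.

0.993

R(U1) = exp(−0.000186 × 1000) = 0.83027
R(U2) = exp(−0.000315 × 1000) = 0.72979
R(U3) = exp(−0.0000202 × 1000) = 0.98000
R(U4) = exp(−0.0000408 × 1000) = 0.96002
R(U5) = exp(−0.000174 × 1000) = 0.84030
R(U6) = exp(−0.000236 × 1000) = 0.78978
R(U7) = exp(−0.0000834 × 1000) = 0.91998
Series (U1 and U2): 0.83027 × 0.72979 = 0.60592
Parallel (U3, U4, and U5): 1 − (1 − 0.98000)(1 − 0.96002)(1 − 0.84030) = 0.99987
Parallel (U6 and U7): 1 − (1 − 0.78978)(1 − 0.91998) = 0.98318
Series ([0.99987] and [0.98318]): 0.99987 × 0.98318 = 0.98305
Parallel ([0.60592] and [0.98305]): 1 − (1 − 0.60592)(1 − 0.98305) = 0.993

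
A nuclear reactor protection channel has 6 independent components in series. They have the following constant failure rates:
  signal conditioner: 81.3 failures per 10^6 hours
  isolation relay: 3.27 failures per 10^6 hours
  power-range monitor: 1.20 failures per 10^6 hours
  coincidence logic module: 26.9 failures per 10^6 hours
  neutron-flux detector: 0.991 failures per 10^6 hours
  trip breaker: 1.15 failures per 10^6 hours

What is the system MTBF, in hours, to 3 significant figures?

Series of exponential components: λ_sys = Σ λ_i
λ_sys = 0.0000813 + 0.00000327 + 0.00000120 + 0.0000269 + 0.000000991 + 0.00000115 = 1.1481e-04 /h
MTBF = 1 / λ_sys = 8710 h

8710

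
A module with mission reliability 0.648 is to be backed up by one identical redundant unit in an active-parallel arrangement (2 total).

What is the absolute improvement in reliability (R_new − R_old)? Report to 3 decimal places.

0.228

R_before = 0.648
R_after = 1 − (1 − 0.648)^2 = 0.876
ΔR = 0.876 − 0.648 = 0.228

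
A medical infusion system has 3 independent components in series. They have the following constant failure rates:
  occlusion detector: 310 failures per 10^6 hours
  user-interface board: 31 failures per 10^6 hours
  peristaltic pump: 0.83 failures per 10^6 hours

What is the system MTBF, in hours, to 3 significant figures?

2930

Series of exponential components: λ_sys = Σ λ_i
λ_sys = 0.00031 + 0.000031 + 0.00000083 = 3.4183e-04 /h
MTBF = 1 / λ_sys = 2930 h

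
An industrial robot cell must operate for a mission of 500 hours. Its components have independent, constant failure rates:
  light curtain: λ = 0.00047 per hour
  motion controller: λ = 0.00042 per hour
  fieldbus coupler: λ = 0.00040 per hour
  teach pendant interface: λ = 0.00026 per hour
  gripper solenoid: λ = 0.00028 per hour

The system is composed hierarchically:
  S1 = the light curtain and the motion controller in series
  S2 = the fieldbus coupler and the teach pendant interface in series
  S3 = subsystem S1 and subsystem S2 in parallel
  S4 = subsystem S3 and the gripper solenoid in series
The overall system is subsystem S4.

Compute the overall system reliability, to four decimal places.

R(light curtain) = exp(−0.00047 × 500) = 0.790571
R(motion controller) = exp(−0.00042 × 500) = 0.810584
R(fieldbus coupler) = exp(−0.00040 × 500) = 0.818731
R(teach pendant interface) = exp(−0.00026 × 500) = 0.878095
R(gripper solenoid) = exp(−0.00028 × 500) = 0.869358
Series (light curtain and motion controller): 0.790571 × 0.810584 = 0.640824
Series (fieldbus coupler and teach pendant interface): 0.818731 × 0.878095 = 0.718924
Parallel ([0.640824] and [0.718924]): 1 − (1 − 0.640824)(1 − 0.718924) = 0.899044
Series ([0.899044] and gripper solenoid): 0.899044 × 0.869358 = 0.7816

0.7816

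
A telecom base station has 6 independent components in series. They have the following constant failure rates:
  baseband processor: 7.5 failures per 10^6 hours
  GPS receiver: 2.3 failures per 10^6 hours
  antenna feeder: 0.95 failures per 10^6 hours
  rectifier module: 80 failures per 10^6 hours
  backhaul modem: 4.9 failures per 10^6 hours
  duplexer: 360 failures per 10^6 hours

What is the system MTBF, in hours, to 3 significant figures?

Series of exponential components: λ_sys = Σ λ_i
λ_sys = 0.0000075 + 0.0000023 + 0.00000095 + 0.000080 + 0.0000049 + 0.00036 = 4.5565e-04 /h
MTBF = 1 / λ_sys = 2190 h

2190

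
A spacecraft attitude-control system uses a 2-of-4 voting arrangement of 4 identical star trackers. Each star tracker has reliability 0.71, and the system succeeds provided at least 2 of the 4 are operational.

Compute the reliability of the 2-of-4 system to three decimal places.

0.924

R = Σ_{i=2}^{4} C(4,i) p^i (1−p)^{4−i} with p = 0.71
C(4,2)·0.71^2·0.29^2 = 0.25437
C(4,3)·0.71^3·0.29^1 = 0.41518
C(4,4)·0.71^4·0.29^0 = 0.25412
Sum = 0.924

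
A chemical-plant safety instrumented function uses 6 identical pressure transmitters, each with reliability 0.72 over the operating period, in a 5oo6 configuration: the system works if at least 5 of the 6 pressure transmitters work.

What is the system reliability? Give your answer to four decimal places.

0.4644

R = Σ_{i=5}^{6} C(6,i) p^i (1−p)^{6−i} with p = 0.72
C(6,5)·0.72^5·0.28^1 = 0.325066
C(6,6)·0.72^6·0.28^0 = 0.139314
Sum = 0.4644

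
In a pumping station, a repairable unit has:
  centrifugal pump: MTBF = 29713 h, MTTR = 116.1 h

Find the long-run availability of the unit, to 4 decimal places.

A(centrifugal pump) = MTBF/(MTBF+MTTR) = 29713/(29713+116.1) = 0.9961

0.9961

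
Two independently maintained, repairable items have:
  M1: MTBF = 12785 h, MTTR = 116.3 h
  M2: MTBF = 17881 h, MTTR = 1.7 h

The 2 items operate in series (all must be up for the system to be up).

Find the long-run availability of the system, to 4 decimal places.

A(M1) = MTBF/(MTBF+MTTR) = 12785/(12785+116.3) = 0.990985
A(M2) = MTBF/(MTBF+MTTR) = 17881/(17881+1.7) = 0.999905
Series availability: 0.990985 × 0.999905 = 0.9909

0.9909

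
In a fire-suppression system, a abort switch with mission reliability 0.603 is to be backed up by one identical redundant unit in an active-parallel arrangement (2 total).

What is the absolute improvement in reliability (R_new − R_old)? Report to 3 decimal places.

R_before = 0.603
R_after = 1 − (1 − 0.603)^2 = 0.842
ΔR = 0.842 − 0.603 = 0.239

0.239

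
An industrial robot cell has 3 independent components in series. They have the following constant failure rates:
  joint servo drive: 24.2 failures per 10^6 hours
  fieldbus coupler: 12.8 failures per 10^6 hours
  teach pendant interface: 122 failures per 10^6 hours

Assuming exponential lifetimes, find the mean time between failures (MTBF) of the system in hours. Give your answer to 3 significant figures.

Series of exponential components: λ_sys = Σ λ_i
λ_sys = 0.0000242 + 0.0000128 + 0.000122 = 1.5900e-04 /h
MTBF = 1 / λ_sys = 6290 h

6290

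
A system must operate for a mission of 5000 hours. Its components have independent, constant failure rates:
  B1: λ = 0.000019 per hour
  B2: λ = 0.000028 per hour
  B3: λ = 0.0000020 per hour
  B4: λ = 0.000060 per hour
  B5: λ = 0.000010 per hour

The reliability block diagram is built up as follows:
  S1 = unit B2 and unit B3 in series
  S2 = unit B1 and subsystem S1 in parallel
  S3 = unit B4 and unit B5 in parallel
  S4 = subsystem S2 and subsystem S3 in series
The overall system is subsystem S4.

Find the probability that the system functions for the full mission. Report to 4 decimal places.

0.9749

R(B1) = exp(−0.000019 × 5000) = 0.909373
R(B2) = exp(−0.000028 × 5000) = 0.869358
R(B3) = exp(−0.0000020 × 5000) = 0.990050
R(B4) = exp(−0.000060 × 5000) = 0.740818
R(B5) = exp(−0.000010 × 5000) = 0.951229
Series (B2 and B3): 0.869358 × 0.990050 = 0.860708
Parallel (B1 and [0.860708]): 1 − (1 − 0.909373)(1 − 0.860708) = 0.987376
Parallel (B4 and B5): 1 − (1 − 0.740818)(1 − 0.951229) = 0.987359
Series ([0.987376] and [0.987359]): 0.987376 × 0.987359 = 0.9749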